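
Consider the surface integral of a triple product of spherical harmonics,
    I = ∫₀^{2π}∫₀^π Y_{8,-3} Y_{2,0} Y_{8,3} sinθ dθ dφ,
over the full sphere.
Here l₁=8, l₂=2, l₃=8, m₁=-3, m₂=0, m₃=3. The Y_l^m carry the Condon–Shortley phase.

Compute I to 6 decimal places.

m-sum 0 ✓  L=18 even ✓  6≤8≤10 ✓
Π(2lᵢ+1) = 17×5×17 = 1445
triangle coeff Δ(8,2,8) = 1/348840
Σ_t [0,2]: t=0:+1/116121600 t=1:−1/25401600 t=2:+1/116121600 = -1/45158400
(3j)²=24/1615 [(8 2 8; 0 0 0)], sign=-1
Σ_t [0,2]: t=0:+1/958003200 t=1:−1/87091200 t=2:+1/174182400 = -1/212889600
(3j)²=15/2584 [(8 2 8; -3 0 3)], sign=+1
⇒ 4πI² = 45/361
I = (-1)√(45/361/(4π)) = -0.09959734

-0.099597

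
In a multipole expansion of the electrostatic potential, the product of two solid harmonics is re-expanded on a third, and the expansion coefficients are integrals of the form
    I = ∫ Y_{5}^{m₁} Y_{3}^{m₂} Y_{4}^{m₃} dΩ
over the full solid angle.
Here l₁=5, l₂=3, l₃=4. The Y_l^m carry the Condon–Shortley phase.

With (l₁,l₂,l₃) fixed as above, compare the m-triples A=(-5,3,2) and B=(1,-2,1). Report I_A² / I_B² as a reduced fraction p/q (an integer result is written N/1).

Shared (l₁,l₂,l₃)=(5,3,4): N and (l;000)² cancel in I_A²/I_B².
A: Δ = 4!·6!·2!/13! = 1/180180; Racah Σ t=4..4: t=4:+1/34560 = 1/34560; ⇒ 3j(5 3 4; -5 3 2)² = 5/286, sgn +1
B: Δ = 4!·6!·2!/13! = 1/180180; Racah Σ t=0..1: t=0:+1/1152 t=1:−1/432 = -5/3456; ⇒ 3j(5 3 4; 1 -2 1)² = 625/36036, sgn +1
I_A²/I_B² = (5/286)/(625/36036) = 126/125

126/125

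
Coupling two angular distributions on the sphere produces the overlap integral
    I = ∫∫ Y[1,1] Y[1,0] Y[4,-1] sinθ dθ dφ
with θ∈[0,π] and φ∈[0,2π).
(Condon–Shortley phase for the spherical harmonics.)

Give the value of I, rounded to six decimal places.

triangle: need 0≤l₃≤2, have 4; I=0

0.000000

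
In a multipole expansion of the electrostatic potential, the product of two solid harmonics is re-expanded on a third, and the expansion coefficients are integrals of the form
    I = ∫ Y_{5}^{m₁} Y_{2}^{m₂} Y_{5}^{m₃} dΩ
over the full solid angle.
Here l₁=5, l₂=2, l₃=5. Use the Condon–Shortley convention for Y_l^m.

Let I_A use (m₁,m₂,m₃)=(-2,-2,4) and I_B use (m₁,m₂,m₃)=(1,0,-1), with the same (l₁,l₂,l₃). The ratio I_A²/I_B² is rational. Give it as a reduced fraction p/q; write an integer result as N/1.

8/9

Shared (l₁,l₂,l₃)=(5,2,5): N and (l;000)² cancel in I_A²/I_B².
A: Δ = 2!·8!·2!/13! = 1/38610; Racah Σ t=0..0: t=0:+1/20160 = 1/20160; ⇒ 3j(5 2 5; -2 -2 4)² = 12/715, sgn -1
B: Δ = 2!·8!·2!/13! = 1/38610; Racah Σ t=0..2: t=0:+1/2304 t=1:−1/720 t=2:+1/5760 = -1/1280; ⇒ 3j(5 2 5; 1 0 -1)² = 27/1430, sgn -1
I_A²/I_B² = (12/715)/(27/1430) = 8/9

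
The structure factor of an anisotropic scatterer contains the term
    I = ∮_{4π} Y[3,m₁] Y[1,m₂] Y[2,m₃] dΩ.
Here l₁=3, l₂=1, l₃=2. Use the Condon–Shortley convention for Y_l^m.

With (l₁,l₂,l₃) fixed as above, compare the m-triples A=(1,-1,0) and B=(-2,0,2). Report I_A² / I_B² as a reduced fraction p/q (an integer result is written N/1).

Same 3,1,2: normalisation and zero-m 3j drop out of the ratio.
A: Δ: 2! 4! 0! / 7! → 1/105; sum: t=0:+1/8 = 1/8; 3j²(3 1 2; 1 -1 0) = Δ·Π!·Σ² = 2/35  (sign +1)
B: Δ: 2! 4! 0! / 7! → 1/105; sum: t=1:−1/24 = -1/24; 3j²(3 1 2; -2 0 2) = Δ·Π!·Σ² = 1/21  (sign -1)
I_A²/I_B² = (2/35)/(1/21) = 6/5

6/5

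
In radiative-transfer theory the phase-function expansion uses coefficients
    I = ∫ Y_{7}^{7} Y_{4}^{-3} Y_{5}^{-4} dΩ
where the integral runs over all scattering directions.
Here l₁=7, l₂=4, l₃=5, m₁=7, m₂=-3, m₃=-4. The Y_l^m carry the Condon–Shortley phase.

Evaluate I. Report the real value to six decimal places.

m-sum 0 ✓  L=16 even ✓  3≤5≤11 ✓
Π(2lᵢ+1) = 15×9×11 = 1485
triangle coeff Δ(7,4,5) = 1/6126120
Σ_t [2,4]: t=2:+1/69120 t=3:−1/20736 t=4:+1/69120 = -1/51840
(3j)²=280/21879 [(7 4 5; 0 0 0)], sign=+1
Σ_t [0,0]: t=0:+1/29030400 = 1/29030400
(3j)²=21/680 [(7 4 5; 7 -3 -4)], sign=-1
⇒ 4πI² = 2205/3757
I = (-1)√(2205/3757/(4π)) = -0.21611194

-0.216112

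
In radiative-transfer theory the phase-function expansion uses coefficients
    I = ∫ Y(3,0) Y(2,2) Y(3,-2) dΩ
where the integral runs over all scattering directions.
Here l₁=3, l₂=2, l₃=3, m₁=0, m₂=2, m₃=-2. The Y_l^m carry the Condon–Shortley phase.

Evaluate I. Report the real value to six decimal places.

-0.188063

Checks pass: Σm=0; 8 even; l₃=3∈[1,5].
(2·3+1)(2·2+1)(2·3+1) = 245
Δ: 2! 4! 2! / 9! → 1/3780
sum: t=0:+1/24 t=1:−1/4 t=2:+1/24 = -1/6
3j²(3 2 3; 0 0 0) = Δ·Π!·Σ² = 4/105  (sign +1)
sum: t=2:+1/24 = 1/24
3j²(3 2 3; 0 2 -2) = Δ·Π!·Σ² = 1/21  (sign -1)
combine: 4πI² = 245·4/105·1/21 = 4/9
take √, sign -1: I = -0.18806319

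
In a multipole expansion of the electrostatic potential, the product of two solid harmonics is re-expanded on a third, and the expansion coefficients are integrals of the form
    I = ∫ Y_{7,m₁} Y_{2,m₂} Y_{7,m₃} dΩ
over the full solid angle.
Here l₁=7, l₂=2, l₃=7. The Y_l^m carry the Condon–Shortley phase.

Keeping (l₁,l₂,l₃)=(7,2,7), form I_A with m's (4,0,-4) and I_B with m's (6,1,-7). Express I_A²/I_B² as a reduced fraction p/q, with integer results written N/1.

Same 7,2,7: normalisation and zero-m 3j drop out of the ratio.
A: Δ: 2! 12! 2! / 17! → 1/185640; sum: t=0:+1/8709120 t=1:−1/7257600 t=2:+1/159667200 = -1/59875200; 3j²(7 2 7; 4 0 -4) = Δ·Π!·Σ² = 8/23205  (sign +1)
B: Δ: 2! 12! 2! / 17! → 1/185640; sum: t=1:−1/958003200 = -1/958003200; 3j²(7 2 7; 6 1 -7) = Δ·Π!·Σ² = 13/680  (sign -1)
I_A²/I_B² = (8/23205)/(13/680) = 64/3549

64/3549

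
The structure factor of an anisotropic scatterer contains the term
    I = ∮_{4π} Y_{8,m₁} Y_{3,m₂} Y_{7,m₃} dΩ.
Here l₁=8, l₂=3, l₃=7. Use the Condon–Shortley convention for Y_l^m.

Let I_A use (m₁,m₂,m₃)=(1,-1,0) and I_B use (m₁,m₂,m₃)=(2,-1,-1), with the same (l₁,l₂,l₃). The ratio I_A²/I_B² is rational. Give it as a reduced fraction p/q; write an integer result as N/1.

l's match ⇒ only the (l;m) 3-j factors differ between A and B.
A: triangle coeff Δ(8,3,7) = 1/5290740; Σ_t [0,2]: t=0:+1/29030400 t=1:−1/3110400 t=2:+1/4838400 = -1/12441600; (3j)²=343/125970 [(8 3 7; 1 -1 0)], sign=+1
B: triangle coeff Δ(8,3,7) = 1/5290740; Σ_t [0,2]: t=0:+1/24883200 t=1:−1/3628800 t=2:+1/7741440 = -37/348364800; (3j)²=1369/176358 [(8 3 7; 2 -1 -1)], sign=-1
I_A²/I_B² = (343/125970)/(1369/176358) = 2401/6845

2401/6845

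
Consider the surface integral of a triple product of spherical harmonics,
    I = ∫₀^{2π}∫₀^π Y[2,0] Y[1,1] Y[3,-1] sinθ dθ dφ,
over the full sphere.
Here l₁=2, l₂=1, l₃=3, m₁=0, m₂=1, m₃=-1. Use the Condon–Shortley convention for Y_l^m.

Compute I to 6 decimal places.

-0.202301

Checks pass: Σm=0; 6 even; l₃=3∈[1,3].
(2·2+1)(2·1+1)(2·3+1) = 105
Δ: 0! 4! 2! / 7! → 1/105
sum: t=0:+1/4 = 1/4
3j²(2 1 3; 0 0 0) = Δ·Π!·Σ² = 3/35  (sign -1)
sum: t=0:+1/8 = 1/8
3j²(2 1 3; 0 1 -1) = Δ·Π!·Σ² = 2/35  (sign +1)
combine: 4πI² = 105·3/35·2/35 = 18/35
take √, sign -1: I = -0.20230066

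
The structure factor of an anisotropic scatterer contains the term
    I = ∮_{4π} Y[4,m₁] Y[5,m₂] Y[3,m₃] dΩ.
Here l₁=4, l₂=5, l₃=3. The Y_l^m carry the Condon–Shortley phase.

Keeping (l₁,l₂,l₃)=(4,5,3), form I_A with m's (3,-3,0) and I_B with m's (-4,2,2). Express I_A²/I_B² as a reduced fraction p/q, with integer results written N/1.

9/10

Same 4,5,3: normalisation and zero-m 3j drop out of the ratio.
A: Δ: 6! 2! 4! / 13! → 1/180180; sum: t=0:+1/2880 t=1:−1/1440 = -1/2880; 3j²(4 5 3; 3 -3 0) = Δ·Π!·Σ² = 7/715  (sign +1)
B: Δ: 6! 2! 4! / 13! → 1/180180; sum: t=6:+1/8640 = 1/8640; 3j²(4 5 3; -4 2 2) = Δ·Π!·Σ² = 14/1287  (sign -1)
I_A²/I_B² = (7/715)/(14/1287) = 9/10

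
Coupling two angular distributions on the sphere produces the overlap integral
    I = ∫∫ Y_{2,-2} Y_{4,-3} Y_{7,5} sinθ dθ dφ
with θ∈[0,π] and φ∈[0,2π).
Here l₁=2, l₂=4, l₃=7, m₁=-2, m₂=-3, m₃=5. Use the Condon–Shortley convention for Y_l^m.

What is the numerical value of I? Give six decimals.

l₃=7 ∉ [2,6] — triangle fails ⇒ I = 0

0.000000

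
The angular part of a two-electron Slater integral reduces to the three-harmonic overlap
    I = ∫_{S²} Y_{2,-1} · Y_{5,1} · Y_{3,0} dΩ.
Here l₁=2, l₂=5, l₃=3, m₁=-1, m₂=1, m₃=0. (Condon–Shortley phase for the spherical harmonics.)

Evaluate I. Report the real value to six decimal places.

-0.214318

Rules hold: Σm=0, L=10 even, 3≤3≤7.
N = 5·11·7 = 385
Δ = 4!·0!·6!/11! = 1/2310
Racah Σ t=2..2: t=2:+1/144 = 1/144
⇒ 3j(2 5 3; 0 0 0)² = 10/231, sgn -1
Racah Σ t=3..3: t=3:−1/216 = -1/216
⇒ 3j(2 5 3; -1 1 0)² = 8/231, sgn +1
4πI² = N·(3j₀)²·(3jₘ)² = 400/693
I = -1·√(0.577201/4π) = -0.21431790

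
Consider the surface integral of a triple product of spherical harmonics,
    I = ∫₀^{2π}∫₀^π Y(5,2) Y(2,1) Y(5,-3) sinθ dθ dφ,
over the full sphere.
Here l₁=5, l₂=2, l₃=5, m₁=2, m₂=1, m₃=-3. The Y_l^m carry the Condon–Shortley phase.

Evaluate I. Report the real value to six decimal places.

Checks pass: Σm=0; 12 even; l₃=5∈[3,7].
(2·5+1)(2·2+1)(2·5+1) = 605
Δ: 2! 8! 2! / 13! → 1/38610
sum: t=0:+1/2880 t=1:−1/576 t=2:+1/2880 = -1/960
3j²(5 2 5; 0 0 0) = Δ·Π!·Σ² = 10/429  (sign +1)
sum: t=1:−1/2880 t=2:+1/10080 = -1/4032
3j²(5 2 5; 2 1 -3) = Δ·Π!·Σ² = 10/429  (sign -1)
combine: 4πI² = 605·10/429·10/429 = 500/1521
take √, sign -1: I = -0.16173926

-0.161739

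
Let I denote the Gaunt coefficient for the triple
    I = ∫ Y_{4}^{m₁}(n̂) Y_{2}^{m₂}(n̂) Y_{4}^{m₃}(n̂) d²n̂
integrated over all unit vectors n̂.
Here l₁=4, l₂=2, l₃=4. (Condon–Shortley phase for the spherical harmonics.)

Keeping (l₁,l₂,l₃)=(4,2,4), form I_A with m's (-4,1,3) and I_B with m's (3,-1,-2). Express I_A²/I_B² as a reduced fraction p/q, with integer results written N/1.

Same 4,2,4: normalisation and zero-m 3j drop out of the ratio.
A: Δ: 2! 6! 2! / 11! → 1/13860; sum: t=2:+1/1440 = 1/1440; 3j²(4 2 4; -4 1 3) = Δ·Π!·Σ² = 7/165  (sign -1)
B: Δ: 2! 6! 2! / 11! → 1/13860; sum: t=0:+1/240 t=1:−1/1440 = 1/288; 3j²(4 2 4; 3 -1 -2) = Δ·Π!·Σ² = 5/132  (sign +1)
I_A²/I_B² = (7/165)/(5/132) = 28/25

28/25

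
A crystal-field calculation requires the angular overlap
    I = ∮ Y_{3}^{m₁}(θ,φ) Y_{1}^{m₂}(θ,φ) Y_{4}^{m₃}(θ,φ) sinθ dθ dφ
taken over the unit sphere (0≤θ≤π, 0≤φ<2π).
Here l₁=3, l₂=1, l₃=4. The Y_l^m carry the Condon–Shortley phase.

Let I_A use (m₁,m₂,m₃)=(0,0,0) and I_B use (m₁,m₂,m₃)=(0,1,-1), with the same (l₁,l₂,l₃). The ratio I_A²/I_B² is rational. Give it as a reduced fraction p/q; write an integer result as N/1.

Same 3,1,4: normalisation and zero-m 3j drop out of the ratio.
A: Δ: 0! 6! 2! / 9! → 1/252; sum: t=0:+1/36 = 1/36; 3j²(3 1 4; 0 0 0) = Δ·Π!·Σ² = 4/63  (sign +1)
B: Δ: 0! 6! 2! / 9! → 1/252; sum: t=0:+1/72 = 1/72; 3j²(3 1 4; 0 1 -1) = Δ·Π!·Σ² = 5/126  (sign -1)
I_A²/I_B² = (4/63)/(5/126) = 8/5

8/5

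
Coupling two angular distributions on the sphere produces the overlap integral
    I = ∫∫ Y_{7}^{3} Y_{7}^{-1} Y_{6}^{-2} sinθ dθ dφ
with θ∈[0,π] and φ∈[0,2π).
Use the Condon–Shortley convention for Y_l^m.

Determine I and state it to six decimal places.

-0.019541

Checks pass: Σm=0; 20 even; l₃=6∈[0,14].
(2·7+1)(2·7+1)(2·6+1) = 2925
Δ: 8! 6! 6! / 21! → 1/2444321880
sum: t=1:−1/2612736000 t=2:+1/20736000 t=3:−1/1658880 t=4:+1/746496 t=5:−1/1658880 t=6:+1/20736000 t=7:−1/2612736000 = 1/4354560
3j²(7 7 6; 0 0 0) = Δ·Π!·Σ² = 1000/138567  (sign +1)
sum: t=0:+1/1393459200 t=1:−1/21772800 t=2:+1/3317760 t=3:−1/3110400 t=4:+1/19906560 = -1/66355200
3j²(7 7 6; 3 -1 -2) = Δ·Π!·Σ² = 21/92378  (sign -1)
combine: 4πI² = 2925·1000/138567·21/92378 = 787500/164109517
take √, sign -1: I = -0.01954130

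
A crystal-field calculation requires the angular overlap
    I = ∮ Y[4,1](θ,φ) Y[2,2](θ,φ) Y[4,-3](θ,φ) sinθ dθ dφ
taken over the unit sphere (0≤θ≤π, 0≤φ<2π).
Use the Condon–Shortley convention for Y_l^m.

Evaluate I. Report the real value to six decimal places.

0.159270

Checks pass: Σm=0; 10 even; l₃=4∈[2,6].
(2·4+1)(2·2+1)(2·4+1) = 405
Δ: 2! 6! 2! / 11! → 1/13860
sum: t=0:+1/192 t=1:−1/36 t=2:+1/192 = -5/288
3j²(4 2 4; 0 0 0) = Δ·Π!·Σ² = 20/693  (sign -1)
sum: t=2:+1/480 = 1/480
3j²(4 2 4; 1 2 -3) = Δ·Π!·Σ² = 3/110  (sign -1)
combine: 4πI² = 405·20/693·3/110 = 270/847
take √, sign +1: I = 0.15927046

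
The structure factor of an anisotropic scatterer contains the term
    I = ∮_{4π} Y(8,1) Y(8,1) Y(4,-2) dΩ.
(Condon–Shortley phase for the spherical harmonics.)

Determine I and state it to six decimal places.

0.130017

Checks pass: Σm=0; 20 even; l₃=4∈[0,16].
(2·8+1)(2·8+1)(2·4+1) = 2601
Δ: 12! 4! 4! / 21! → 1/185175900
sum: t=4:+1/557383680 t=5:−1/21772800 t=6:+1/8294400 t=7:−1/21772800 t=8:+1/557383680 = 1/30965760
3j²(8 8 4; 0 0 0) = Δ·Π!·Σ² = 36/4199  (sign +1)
sum: t=5:−1/58060800 t=6:+1/18662400 t=7:−1/58060800 = 1/52254720
3j²(8 8 4; 1 1 -2) = Δ·Π!·Σ² = 40/4199  (sign +1)
combine: 4πI² = 2601·36/4199·40/4199 = 12960/61009
take √, sign +1: I = 0.13001714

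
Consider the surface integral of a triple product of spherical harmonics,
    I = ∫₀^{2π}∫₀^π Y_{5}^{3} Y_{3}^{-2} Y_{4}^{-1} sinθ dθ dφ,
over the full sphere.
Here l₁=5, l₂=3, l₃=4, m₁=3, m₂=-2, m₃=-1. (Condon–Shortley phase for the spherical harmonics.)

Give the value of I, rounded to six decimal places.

-0.035836

m-sum 0 ✓  L=12 even ✓  2≤4≤8 ✓
Π(2lᵢ+1) = 11×7×9 = 693
triangle coeff Δ(5,3,4) = 1/180180
Σ_t [1,3]: t=1:−1/576 t=2:+1/144 t=3:−1/576 = 1/288
(3j)²=20/1001 [(5 3 4; 0 0 0)], sign=+1
Σ_t [0,1]: t=0:+1/1152 t=1:−1/1440 = 1/5760
(3j)²=1/858 [(5 3 4; 3 -2 -1)], sign=-1
⇒ 4πI² = 30/1859
I = (-1)√(30/1859/(4π)) = -0.03583571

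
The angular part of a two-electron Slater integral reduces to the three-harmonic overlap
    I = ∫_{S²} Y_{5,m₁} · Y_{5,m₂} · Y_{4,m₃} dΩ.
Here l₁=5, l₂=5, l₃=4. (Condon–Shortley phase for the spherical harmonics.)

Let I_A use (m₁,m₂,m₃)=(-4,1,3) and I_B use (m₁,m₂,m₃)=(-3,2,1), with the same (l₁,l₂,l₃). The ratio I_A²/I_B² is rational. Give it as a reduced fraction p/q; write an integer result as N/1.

Shared (l₁,l₂,l₃)=(5,5,4): N and (l;000)² cancel in I_A²/I_B².
A: Δ = 6!·4!·4!/15! = 1/3153150; Racah Σ t=5..6: t=5:−1/17280 t=6:+1/103680 = -1/20736; ⇒ 3j(5 5 4; -4 1 3)² = 10/429, sgn +1
B: Δ = 6!·4!·4!/15! = 1/3153150; Racah Σ t=4..6: t=4:+1/6912 t=5:−1/2880 t=6:+1/17280 = -1/6912; ⇒ 3j(5 5 4; -3 2 1)² = 5/429, sgn +1
I_A²/I_B² = (10/429)/(5/429) = 2/1

2/1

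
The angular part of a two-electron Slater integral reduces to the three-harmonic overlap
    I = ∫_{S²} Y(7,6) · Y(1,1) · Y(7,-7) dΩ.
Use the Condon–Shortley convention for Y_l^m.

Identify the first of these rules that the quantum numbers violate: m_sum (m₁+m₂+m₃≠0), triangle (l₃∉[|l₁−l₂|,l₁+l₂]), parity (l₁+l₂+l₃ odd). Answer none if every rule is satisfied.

parity

azimuthal sum: 6 + 1 − 7 = 0  ✓
6 ≤ 7 ≤ 8 (triangle on l)  ✓
L = 7 + 1 + 7 = 15 (odd)  ✗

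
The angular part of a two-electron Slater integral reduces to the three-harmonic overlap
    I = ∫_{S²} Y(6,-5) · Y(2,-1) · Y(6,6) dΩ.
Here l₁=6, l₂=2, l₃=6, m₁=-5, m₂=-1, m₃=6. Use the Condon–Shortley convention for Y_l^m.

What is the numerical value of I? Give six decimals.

0.178412

m-sum 0 ✓  L=14 even ✓  4≤6≤8 ✓
Π(2lᵢ+1) = 13×5×13 = 845
triangle coeff Δ(6,2,6) = 1/90090
Σ_t [0,2]: t=0:+1/69120 t=1:−1/14400 t=2:+1/69120 = -7/172800
(3j)²=14/715 [(6 2 6; 0 0 0)], sign=-1
Σ_t [1,1]: t=1:−1/7257600 = -1/7257600
(3j)²=11/455 [(6 2 6; -5 -1 6)], sign=-1
⇒ 4πI² = 2/5
I = (+1)√(2/5/(4π)) = 0.17841241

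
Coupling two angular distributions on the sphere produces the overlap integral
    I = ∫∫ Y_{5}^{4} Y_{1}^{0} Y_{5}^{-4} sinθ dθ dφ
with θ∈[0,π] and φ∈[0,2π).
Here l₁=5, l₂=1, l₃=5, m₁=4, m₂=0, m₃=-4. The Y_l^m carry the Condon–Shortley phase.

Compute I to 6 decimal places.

L=11 odd ⇒ parity kills the (l;000) factor ⇒ I = 0

0.000000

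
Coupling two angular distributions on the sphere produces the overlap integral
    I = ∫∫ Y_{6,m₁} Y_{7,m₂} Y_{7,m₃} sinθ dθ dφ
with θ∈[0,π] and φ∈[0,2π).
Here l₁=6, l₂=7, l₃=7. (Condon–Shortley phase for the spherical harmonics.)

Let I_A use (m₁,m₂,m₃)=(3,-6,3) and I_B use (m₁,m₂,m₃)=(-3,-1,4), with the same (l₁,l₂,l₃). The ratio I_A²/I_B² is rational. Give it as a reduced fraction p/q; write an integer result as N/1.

39/50

Same 6,7,7: normalisation and zero-m 3j drop out of the ratio.
A: Δ: 6! 6! 8! / 21! → 1/2444321880; sum: t=0:+1/130636800 t=1:−1/232243200 = 1/298598400; 3j²(6 7 7; 3 -6 3) = Δ·Π!·Σ² = 7/1292  (sign +1)
B: Δ: 6! 6! 8! / 21! → 1/2444321880; sum: t=3:−1/18662400 t=4:+1/8294400 t=5:−1/29030400 t=6:+1/1045094400 = 1/29859840; 3j²(6 7 7; -3 -1 4) = Δ·Π!·Σ² = 175/25194  (sign -1)
I_A²/I_B² = (7/1292)/(175/25194) = 39/50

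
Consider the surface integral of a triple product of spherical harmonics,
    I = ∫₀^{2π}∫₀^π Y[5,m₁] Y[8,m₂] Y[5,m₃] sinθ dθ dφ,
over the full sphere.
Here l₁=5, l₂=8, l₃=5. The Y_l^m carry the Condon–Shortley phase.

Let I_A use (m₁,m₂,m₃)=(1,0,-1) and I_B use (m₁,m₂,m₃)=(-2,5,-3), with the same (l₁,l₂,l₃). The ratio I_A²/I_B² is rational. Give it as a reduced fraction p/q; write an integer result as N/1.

l's match ⇒ only the (l;m) 3-j factors differ between A and B.
A: triangle coeff Δ(5,8,5) = 1/37413090; Σ_t [2,4]: t=2:+1/4147200 t=3:−1/518400 t=4:+1/663552 = -1/5529600; (3j)²=98/230945 [(5 8 5; 1 0 -1)], sign=-1
B: triangle coeff Δ(5,8,5) = 1/37413090; Σ_t [5,7]: t=5:−1/58060800 t=6:+1/7257600 t=7:−1/14515200 = 1/19353600; (3j)²=21/3230 [(5 8 5; -2 5 -3)], sign=+1
I_A²/I_B² = (98/230945)/(21/3230) = 28/429

28/429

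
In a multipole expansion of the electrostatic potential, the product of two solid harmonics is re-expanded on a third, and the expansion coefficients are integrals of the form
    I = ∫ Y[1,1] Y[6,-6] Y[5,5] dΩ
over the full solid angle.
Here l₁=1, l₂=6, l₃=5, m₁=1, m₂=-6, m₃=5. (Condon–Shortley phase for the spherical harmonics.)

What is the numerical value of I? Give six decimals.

0.331940

m-sum 0 ✓  L=12 even ✓  5≤5≤7 ✓
Π(2lᵢ+1) = 3×13×11 = 429
triangle coeff Δ(1,6,5) = 1/858
Σ_t [1,1]: t=1:−1/14400 = -1/14400
(3j)²=6/143 [(1 6 5; 0 0 0)], sign=+1
Σ_t [0,0]: t=0:+1/7257600 = 1/7257600
(3j)²=1/13 [(1 6 5; 1 -6 5)], sign=+1
⇒ 4πI² = 18/13
I = (+1)√(18/13/(4π)) = 0.33194004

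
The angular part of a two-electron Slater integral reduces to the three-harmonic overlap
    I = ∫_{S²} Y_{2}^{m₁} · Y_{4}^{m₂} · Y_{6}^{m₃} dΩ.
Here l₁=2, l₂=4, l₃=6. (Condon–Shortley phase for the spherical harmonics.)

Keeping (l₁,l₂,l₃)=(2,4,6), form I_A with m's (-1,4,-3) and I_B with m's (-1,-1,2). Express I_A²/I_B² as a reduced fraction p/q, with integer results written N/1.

9/224

l's match ⇒ only the (l;m) 3-j factors differ between A and B.
A: triangle coeff Δ(2,4,6) = 1/6435; Σ_t [0,0]: t=0:+1/241920 = 1/241920; (3j)²=1/715 [(2 4 6; -1 4 -3)], sign=-1
B: triangle coeff Δ(2,4,6) = 1/6435; Σ_t [0,0]: t=0:+1/4320 = 1/4320; (3j)²=224/6435 [(2 4 6; -1 -1 2)], sign=+1
I_A²/I_B² = (1/715)/(224/6435) = 9/224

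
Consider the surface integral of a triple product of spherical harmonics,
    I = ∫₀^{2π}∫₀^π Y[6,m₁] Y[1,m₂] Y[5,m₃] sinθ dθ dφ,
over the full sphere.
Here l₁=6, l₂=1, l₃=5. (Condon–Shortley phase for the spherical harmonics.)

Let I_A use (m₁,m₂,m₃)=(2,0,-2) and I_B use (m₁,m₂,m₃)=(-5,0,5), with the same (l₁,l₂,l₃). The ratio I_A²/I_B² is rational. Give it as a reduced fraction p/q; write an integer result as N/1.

l's match ⇒ only the (l;m) 3-j factors differ between A and B.
A: triangle coeff Δ(6,1,5) = 1/858; Σ_t [1,1]: t=1:−1/30240 = -1/30240; (3j)²=16/429 [(6 1 5; 2 0 -2)], sign=+1
B: triangle coeff Δ(6,1,5) = 1/858; Σ_t [1,1]: t=1:−1/3628800 = -1/3628800; (3j)²=1/78 [(6 1 5; -5 0 5)], sign=-1
I_A²/I_B² = (16/429)/(1/78) = 32/11

32/11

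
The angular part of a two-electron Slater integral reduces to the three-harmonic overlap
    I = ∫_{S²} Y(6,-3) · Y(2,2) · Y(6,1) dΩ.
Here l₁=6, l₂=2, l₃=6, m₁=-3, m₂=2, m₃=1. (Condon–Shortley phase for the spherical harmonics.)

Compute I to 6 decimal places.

m-sum 0 ✓  L=14 even ✓  4≤6≤8 ✓
Π(2lᵢ+1) = 13×5×13 = 845
triangle coeff Δ(6,2,6) = 1/90090
Σ_t [0,2]: t=0:+1/69120 t=1:−1/14400 t=2:+1/69120 = -7/172800
(3j)²=14/715 [(6 2 6; 0 0 0)], sign=-1
Σ_t [2,2]: t=2:+1/120960 = 1/120960
(3j)²=24/1001 [(6 2 6; -3 2 1)], sign=-1
⇒ 4πI² = 48/121
I = (+1)√(48/121/(4π)) = 0.17767364

0.177674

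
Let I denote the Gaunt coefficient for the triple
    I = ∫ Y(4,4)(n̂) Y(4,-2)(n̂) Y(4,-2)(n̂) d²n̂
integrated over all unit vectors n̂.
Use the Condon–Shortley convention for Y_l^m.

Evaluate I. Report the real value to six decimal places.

m-sum 0 ✓  L=12 even ✓  0≤4≤8 ✓
Π(2lᵢ+1) = 9×9×9 = 729
triangle coeff Δ(4,4,4) = 1/450450
Σ_t [0,4]: t=0:+1/13824 t=1:−1/216 t=2:+1/64 t=3:−1/216 t=4:+1/13824 = 5/768
(3j)²=18/1001 [(4 4 4; 0 0 0)], sign=+1
Σ_t [0,0]: t=0:+1/2304 = 1/2304
(3j)²=5/143 [(4 4 4; 4 -2 -2)], sign=+1
⇒ 4πI² = 65610/143143
I = (+1)√(65610/143143/(4π)) = 0.19098314

0.190983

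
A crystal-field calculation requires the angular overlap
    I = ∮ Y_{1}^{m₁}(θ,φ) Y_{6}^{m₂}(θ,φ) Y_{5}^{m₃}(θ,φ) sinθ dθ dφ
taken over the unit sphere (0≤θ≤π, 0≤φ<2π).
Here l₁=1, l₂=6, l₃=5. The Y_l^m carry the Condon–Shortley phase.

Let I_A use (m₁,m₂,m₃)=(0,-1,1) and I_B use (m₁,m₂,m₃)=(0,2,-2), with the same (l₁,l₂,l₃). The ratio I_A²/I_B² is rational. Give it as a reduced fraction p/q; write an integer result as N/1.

35/32

Shared (l₁,l₂,l₃)=(1,6,5): N and (l;000)² cancel in I_A²/I_B².
A: Δ = 2!·0!·10!/13! = 1/858; Racah Σ t=1..1: t=1:−1/17280 = -1/17280; ⇒ 3j(1 6 5; 0 -1 1)² = 35/858, sgn -1
B: Δ = 2!·0!·10!/13! = 1/858; Racah Σ t=1..1: t=1:−1/30240 = -1/30240; ⇒ 3j(1 6 5; 0 2 -2)² = 16/429, sgn +1
I_A²/I_B² = (35/858)/(16/429) = 35/32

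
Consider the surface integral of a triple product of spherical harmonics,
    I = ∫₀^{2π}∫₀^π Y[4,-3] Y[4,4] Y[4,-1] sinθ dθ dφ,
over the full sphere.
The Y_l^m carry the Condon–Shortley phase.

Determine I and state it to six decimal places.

Checks pass: Σm=0; 12 even; l₃=4∈[0,8].
(2·4+1)(2·4+1)(2·4+1) = 729
Δ: 4! 4! 4! / 13! → 1/450450
sum: t=0:+1/13824 t=1:−1/216 t=2:+1/64 t=3:−1/216 t=4:+1/13824 = 5/768
3j²(4 4 4; 0 0 0) = Δ·Π!·Σ² = 18/1001  (sign +1)
sum: t=4:+1/3456 = 1/3456
3j²(4 4 4; -3 4 -1) = Δ·Π!·Σ² = 35/1287  (sign -1)
combine: 4πI² = 729·18/1001·35/1287 = 7290/20449
take √, sign -1: I = -0.16843130

-0.168431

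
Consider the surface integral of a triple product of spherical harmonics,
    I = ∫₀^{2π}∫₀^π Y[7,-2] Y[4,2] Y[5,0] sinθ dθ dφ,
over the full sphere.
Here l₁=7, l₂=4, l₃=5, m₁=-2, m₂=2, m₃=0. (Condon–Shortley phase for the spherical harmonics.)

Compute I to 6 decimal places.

-0.014400

Checks pass: Σm=0; 16 even; l₃=5∈[3,11].
(2·7+1)(2·4+1)(2·5+1) = 1485
Δ: 6! 8! 2! / 17! → 1/6126120
sum: t=2:+1/69120 t=3:−1/20736 t=4:+1/69120 = -1/51840
3j²(7 4 5; 0 0 0) = Δ·Π!·Σ² = 280/21879  (sign +1)
sum: t=4:+1/69120 t=5:−1/69120 t=6:+1/1036800 = 1/1036800
3j²(7 4 5; -2 2 0) = Δ·Π!·Σ² = 1/7293  (sign -1)
combine: 4πI² = 1485·280/21879·1/7293 = 1400/537251
take √, sign -1: I = -0.01440026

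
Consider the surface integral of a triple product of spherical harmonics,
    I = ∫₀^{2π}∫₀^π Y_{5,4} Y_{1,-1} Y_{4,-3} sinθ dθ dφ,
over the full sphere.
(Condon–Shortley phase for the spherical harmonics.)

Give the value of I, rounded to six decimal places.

0.294638

Checks pass: Σm=0; 10 even; l₃=4∈[4,6].
(2·5+1)(2·1+1)(2·4+1) = 297
Δ: 2! 8! 0! / 11! → 1/495
sum: t=1:−1/576 = -1/576
3j²(5 1 4; 0 0 0) = Δ·Π!·Σ² = 5/99  (sign -1)
sum: t=0:+1/10080 = 1/10080
3j²(5 1 4; 4 -1 -3) = Δ·Π!·Σ² = 4/55  (sign -1)
combine: 4πI² = 297·5/99·4/55 = 12/11
take √, sign +1: I = 0.29463840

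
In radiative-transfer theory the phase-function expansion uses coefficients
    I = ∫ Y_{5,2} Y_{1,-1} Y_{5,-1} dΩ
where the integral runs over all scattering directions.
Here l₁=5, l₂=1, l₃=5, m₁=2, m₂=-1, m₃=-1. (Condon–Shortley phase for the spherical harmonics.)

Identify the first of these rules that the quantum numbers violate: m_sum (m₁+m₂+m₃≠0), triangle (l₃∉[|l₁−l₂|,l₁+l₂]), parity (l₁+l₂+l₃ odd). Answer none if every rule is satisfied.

parity

azimuthal sum: 2 − 1 − 1 = 0  ✓
4 ≤ 5 ≤ 6 (triangle on l)  ✓
L = 5 + 1 + 5 = 11 (odd)  ✗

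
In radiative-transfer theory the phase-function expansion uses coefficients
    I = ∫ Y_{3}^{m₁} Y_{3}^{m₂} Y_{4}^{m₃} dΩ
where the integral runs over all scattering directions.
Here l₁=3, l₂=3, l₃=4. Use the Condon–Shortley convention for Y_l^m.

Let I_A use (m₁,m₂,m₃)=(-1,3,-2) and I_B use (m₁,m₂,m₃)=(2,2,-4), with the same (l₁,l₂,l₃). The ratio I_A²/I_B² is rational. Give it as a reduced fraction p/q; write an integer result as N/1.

l's match ⇒ only the (l;m) 3-j factors differ between A and B.
A: triangle coeff Δ(3,3,4) = 1/34650; Σ_t [2,2]: t=2:+1/192 = 1/192; (3j)²=3/77 [(3 3 4; -1 3 -2)], sign=+1
B: triangle coeff Δ(3,3,4) = 1/34650; Σ_t [1,1]: t=1:−1/576 = -1/576; (3j)²=5/99 [(3 3 4; 2 2 -4)], sign=-1
I_A²/I_B² = (3/77)/(5/99) = 27/35

27/35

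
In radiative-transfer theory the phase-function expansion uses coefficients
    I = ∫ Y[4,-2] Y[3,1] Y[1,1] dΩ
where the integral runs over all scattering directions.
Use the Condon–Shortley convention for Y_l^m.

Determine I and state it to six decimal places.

0.238414

m-sum 0 ✓  L=8 even ✓  1≤1≤7 ✓
Π(2lᵢ+1) = 9×7×3 = 189
triangle coeff Δ(4,3,1) = 1/252
Σ_t [3,3]: t=3:−1/36 = -1/36
(3j)²=4/63 [(4 3 1; 0 0 0)], sign=+1
Σ_t [4,4]: t=4:+1/96 = 1/96
(3j)²=5/84 [(4 3 1; -2 1 1)], sign=+1
⇒ 4πI² = 5/7
I = (+1)√(5/7/(4π)) = 0.23841361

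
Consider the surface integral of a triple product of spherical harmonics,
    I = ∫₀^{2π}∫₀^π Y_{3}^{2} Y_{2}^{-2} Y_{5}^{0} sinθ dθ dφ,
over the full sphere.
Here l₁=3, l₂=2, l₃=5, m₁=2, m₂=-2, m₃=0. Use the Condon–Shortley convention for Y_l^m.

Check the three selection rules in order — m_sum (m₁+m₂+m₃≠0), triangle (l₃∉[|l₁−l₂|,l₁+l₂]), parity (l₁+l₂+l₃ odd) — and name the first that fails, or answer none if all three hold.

none

azimuthal sum: 2 − 2 + 0 = 0  ✓
1 ≤ 5 ≤ 5 (triangle on l)  ✓
L = 3 + 2 + 5 = 10 (even)  ✓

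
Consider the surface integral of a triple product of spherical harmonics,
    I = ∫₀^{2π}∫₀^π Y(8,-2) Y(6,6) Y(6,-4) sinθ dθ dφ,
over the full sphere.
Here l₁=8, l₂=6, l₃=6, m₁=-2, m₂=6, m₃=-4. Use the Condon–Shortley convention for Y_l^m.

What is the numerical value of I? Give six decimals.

0.078668

m-sum 0 ✓  L=20 even ✓  2≤6≤14 ✓
Π(2lᵢ+1) = 17×13×13 = 2873
triangle coeff Δ(8,6,6) = 1/1309458150
Σ_t [2,6]: t=2:+1/49766400 t=3:−1/3110400 t=4:+1/1327104 t=5:−1/3110400 t=6:+1/49766400 = 1/6635520
(3j)²=350/46189 [(8 6 6; 0 0 0)], sign=+1
Σ_t [8,8]: t=8:+1/1393459200 = 1/1393459200
(3j)²=15/4199 [(8 6 6; -2 6 -4)], sign=+1
⇒ 4πI² = 5250/67507
I = (+1)√(5250/67507/(4π)) = 0.07866840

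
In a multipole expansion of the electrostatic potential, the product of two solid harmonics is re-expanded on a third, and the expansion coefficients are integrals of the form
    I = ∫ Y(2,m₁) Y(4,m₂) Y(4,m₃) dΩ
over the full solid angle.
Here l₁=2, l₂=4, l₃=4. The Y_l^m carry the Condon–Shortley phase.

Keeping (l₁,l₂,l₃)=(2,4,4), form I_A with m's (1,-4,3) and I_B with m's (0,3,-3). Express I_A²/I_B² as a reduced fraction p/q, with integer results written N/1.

l's match ⇒ only the (l;m) 3-j factors differ between A and B.
A: triangle coeff Δ(2,4,4) = 1/13860; Σ_t [0,0]: t=0:+1/1440 = 1/1440; (3j)²=7/165 [(2 4 4; 1 -4 3)], sign=-1
B: triangle coeff Δ(2,4,4) = 1/13860; Σ_t [1,2]: t=1:−1/720 t=2:+1/480 = 1/1440; (3j)²=7/1980 [(2 4 4; 0 3 -3)], sign=-1
I_A²/I_B² = (7/165)/(7/1980) = 12/1

12/1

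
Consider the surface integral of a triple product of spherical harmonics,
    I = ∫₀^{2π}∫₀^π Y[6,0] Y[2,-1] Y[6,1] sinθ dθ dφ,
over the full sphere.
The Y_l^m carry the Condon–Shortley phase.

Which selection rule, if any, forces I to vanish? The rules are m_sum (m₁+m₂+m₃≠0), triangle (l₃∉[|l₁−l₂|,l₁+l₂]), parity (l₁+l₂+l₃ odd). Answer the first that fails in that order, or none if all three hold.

none

m₁+m₂+m₃ = 0 − 1 + 1 = 0  ✓
triangle: |6−2|=4 ≤ l₃=6 ≤ 6+2=8  ✓
parity: l₁+l₂+l₃ = 14 is even  ✓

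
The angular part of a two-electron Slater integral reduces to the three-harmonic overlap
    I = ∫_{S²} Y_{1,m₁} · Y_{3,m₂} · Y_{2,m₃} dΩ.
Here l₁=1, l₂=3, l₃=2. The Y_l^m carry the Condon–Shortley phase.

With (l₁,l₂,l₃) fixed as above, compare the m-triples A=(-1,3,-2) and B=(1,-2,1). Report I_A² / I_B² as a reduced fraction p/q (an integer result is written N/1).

l's match ⇒ only the (l;m) 3-j factors differ between A and B.
A: triangle coeff Δ(1,3,2) = 1/105; Σ_t [2,2]: t=2:+1/48 = 1/48; (3j)²=1/7 [(1 3 2; -1 3 -2)], sign=+1
B: triangle coeff Δ(1,3,2) = 1/105; Σ_t [0,0]: t=0:+1/12 = 1/12; (3j)²=2/21 [(1 3 2; 1 -2 1)], sign=-1
I_A²/I_B² = (1/7)/(2/21) = 3/2

3/2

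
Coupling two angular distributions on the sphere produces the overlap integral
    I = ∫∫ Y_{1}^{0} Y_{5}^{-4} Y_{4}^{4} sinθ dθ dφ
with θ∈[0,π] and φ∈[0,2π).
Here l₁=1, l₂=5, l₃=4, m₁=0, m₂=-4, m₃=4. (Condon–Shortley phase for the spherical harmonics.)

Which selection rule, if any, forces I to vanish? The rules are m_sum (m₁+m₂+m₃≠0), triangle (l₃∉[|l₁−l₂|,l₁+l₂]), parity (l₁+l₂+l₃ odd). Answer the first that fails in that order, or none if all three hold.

m₁+m₂+m₃ = 0 − 4 + 4 = 0  ✓
triangle: |1−5|=4 ≤ l₃=4 ≤ 1+5=6  ✓
parity: l₁+l₂+l₃ = 10 is even  ✓

none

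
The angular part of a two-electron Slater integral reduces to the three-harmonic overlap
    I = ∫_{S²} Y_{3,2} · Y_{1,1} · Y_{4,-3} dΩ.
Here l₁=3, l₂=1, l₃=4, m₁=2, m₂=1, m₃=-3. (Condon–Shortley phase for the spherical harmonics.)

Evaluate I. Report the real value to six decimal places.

-0.282095

Rules hold: Σm=0, L=8 even, 2≤4≤4.
N = 7·3·9 = 189
Δ = 0!·6!·2!/9! = 1/252
Racah Σ t=0..0: t=0:+1/36 = 1/36
⇒ 3j(3 1 4; 0 0 0)² = 4/63, sgn +1
Racah Σ t=0..0: t=0:+1/240 = 1/240
⇒ 3j(3 1 4; 2 1 -3)² = 1/12, sgn -1
4πI² = N·(3j₀)²·(3jₘ)² = 1/1
I = -1·√(1/4π) = -0.28209479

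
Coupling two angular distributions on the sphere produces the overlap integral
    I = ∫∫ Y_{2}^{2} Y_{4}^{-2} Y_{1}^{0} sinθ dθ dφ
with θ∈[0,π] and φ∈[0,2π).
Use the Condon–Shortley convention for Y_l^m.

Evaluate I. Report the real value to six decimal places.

0.000000

|2−4|≤1≤2+4 violated ⇒ I = 0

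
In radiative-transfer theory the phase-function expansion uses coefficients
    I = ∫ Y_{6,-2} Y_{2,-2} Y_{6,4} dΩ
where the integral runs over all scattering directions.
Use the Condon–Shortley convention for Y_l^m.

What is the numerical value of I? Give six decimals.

Rules hold: Σm=0, L=14 even, 4≤6≤8.
N = 13·5·13 = 845
Δ = 2!·10!·2!/15! = 1/90090
Racah Σ t=0..2: t=0:+1/69120 t=1:−1/14400 t=2:+1/69120 = -7/172800
⇒ 3j(6 2 6; 0 0 0)² = 14/715, sgn -1
Racah Σ t=0..0: t=0:+1/322560 = 1/322560
⇒ 3j(6 2 6; -2 -2 4)² = 18/1001, sgn +1
4πI² = N·(3j₀)²·(3jₘ)² = 36/121
I = -1·√(0.297521/4π) = -0.15386989

-0.153870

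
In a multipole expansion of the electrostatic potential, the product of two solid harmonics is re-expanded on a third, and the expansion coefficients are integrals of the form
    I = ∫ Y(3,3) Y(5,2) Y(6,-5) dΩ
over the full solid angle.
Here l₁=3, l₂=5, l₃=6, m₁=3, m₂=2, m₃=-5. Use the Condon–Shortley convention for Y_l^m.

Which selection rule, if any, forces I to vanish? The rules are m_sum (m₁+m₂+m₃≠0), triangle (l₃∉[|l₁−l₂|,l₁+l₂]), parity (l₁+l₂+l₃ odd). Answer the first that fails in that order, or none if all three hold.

m₁+m₂+m₃ = 3 + 2 − 5 = 0  ✓
triangle: |3−5|=2 ≤ l₃=6 ≤ 3+5=8  ✓
parity: l₁+l₂+l₃ = 14 is even  ✓

none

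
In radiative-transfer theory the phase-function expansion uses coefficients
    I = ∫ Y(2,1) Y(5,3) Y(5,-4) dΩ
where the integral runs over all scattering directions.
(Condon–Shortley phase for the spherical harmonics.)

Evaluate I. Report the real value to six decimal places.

Rules hold: Σm=0, L=12 even, 3≤5≤7.
N = 5·11·11 = 605
Δ = 2!·2!·8!/13! = 1/38610
Racah Σ t=0..2: t=0:+1/2880 t=1:−1/576 t=2:+1/2880 = -1/960
⇒ 3j(2 5 5; 0 0 0)² = 10/429, sgn +1
Racah Σ t=0..1: t=0:+1/80640 t=1:−1/10080 = -1/11520
⇒ 3j(2 5 5; 1 3 -4)² = 49/1430, sgn +1
4πI² = N·(3j₀)²·(3jₘ)² = 245/507
I = +1·√(0.483235/4π) = 0.19609844

0.196098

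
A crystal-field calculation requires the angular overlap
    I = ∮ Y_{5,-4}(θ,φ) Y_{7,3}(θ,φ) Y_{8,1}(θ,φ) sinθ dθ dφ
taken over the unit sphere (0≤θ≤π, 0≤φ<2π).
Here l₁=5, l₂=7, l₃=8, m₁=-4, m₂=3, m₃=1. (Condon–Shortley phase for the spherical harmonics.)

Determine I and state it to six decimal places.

m-sum 0 ✓  L=20 even ✓  2≤8≤12 ✓
Π(2lᵢ+1) = 11×15×17 = 2805
triangle coeff Δ(5,7,8) = 1/814773960
Σ_t [0,4]: t=0:+1/87091200 t=1:−1/4976640 t=2:+1/2073600 t=3:−1/4976640 t=4:+1/87091200 = 1/9676800
(3j)²=360/46189 [(5 7 8; 0 0 0)], sign=+1
Σ_t [3,4]: t=3:−1/130636800 t=4:+1/49766400 = 13/1045094400
(3j)²=39/3553 [(5 7 8; -4 3 1)], sign=-1
⇒ 4πI² = 16200/67507
I = (-1)√(16200/67507/(4π)) = -0.13819049

-0.138190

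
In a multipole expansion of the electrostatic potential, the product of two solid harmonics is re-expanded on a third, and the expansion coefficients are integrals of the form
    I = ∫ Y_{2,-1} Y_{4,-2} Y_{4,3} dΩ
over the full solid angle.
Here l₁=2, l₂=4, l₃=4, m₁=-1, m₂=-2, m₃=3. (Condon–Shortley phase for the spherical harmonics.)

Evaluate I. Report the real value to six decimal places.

-0.187702

m-sum 0 ✓  L=10 even ✓  2≤4≤6 ✓
Π(2lᵢ+1) = 5×9×9 = 405
triangle coeff Δ(2,4,4) = 1/13860
Σ_t [0,2]: t=0:+1/192 t=1:−1/36 t=2:+1/192 = -5/288
(3j)²=20/693 [(2 4 4; 0 0 0)], sign=-1
Σ_t [1,2]: t=1:−1/240 t=2:+1/1440 = -1/288
(3j)²=5/132 [(2 4 4; -1 -2 3)], sign=+1
⇒ 4πI² = 375/847
I = (-1)√(375/847/(4π)) = -0.18770204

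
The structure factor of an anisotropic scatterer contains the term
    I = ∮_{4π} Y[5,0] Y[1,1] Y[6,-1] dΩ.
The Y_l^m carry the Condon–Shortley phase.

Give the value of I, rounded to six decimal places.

Checks pass: Σm=0; 12 even; l₃=6∈[4,6].
(2·5+1)(2·1+1)(2·6+1) = 429
Δ: 0! 10! 2! / 13! → 1/858
sum: t=0:+1/14400 = 1/14400
3j²(5 1 6; 0 0 0) = Δ·Π!·Σ² = 6/143  (sign +1)
sum: t=0:+1/28800 = 1/28800
3j²(5 1 6; 0 1 -1) = Δ·Π!·Σ² = 7/286  (sign -1)
combine: 4πI² = 429·6/143·7/286 = 63/143
take √, sign -1: I = -0.18723944

-0.187239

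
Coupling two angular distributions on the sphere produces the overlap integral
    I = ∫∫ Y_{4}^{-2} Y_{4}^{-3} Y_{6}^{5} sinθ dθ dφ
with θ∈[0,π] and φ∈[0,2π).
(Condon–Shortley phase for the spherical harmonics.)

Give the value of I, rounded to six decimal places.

m-sum 0 ✓  L=14 even ✓  0≤6≤8 ✓
Π(2lᵢ+1) = 9×9×13 = 1053
triangle coeff Δ(4,4,6) = 1/1261260
Σ_t [0,2]: t=0:+1/4608 t=1:−1/1296 t=2:+1/4608 = -7/20736
(3j)²=20/1287 [(4 4 6; 0 0 0)], sign=-1
Σ_t [0,1]: t=0:+1/172800 t=1:−1/86400 = -1/172800
(3j)²=1/130 [(4 4 6; -2 -3 5)], sign=+1
⇒ 4πI² = 18/143
I = (-1)√(18/143/(4π)) = -0.10008369

-0.100084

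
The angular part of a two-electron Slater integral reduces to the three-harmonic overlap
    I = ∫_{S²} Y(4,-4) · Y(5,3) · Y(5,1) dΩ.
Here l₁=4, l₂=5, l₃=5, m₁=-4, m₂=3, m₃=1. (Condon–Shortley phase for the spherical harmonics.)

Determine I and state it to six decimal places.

-0.168084

Checks pass: Σm=0; 14 even; l₃=5∈[1,9].
(2·4+1)(2·5+1)(2·5+1) = 1089
Δ: 4! 4! 6! / 15! → 1/3153150
sum: t=0:+1/69120 t=1:−1/1728 t=2:+1/576 t=3:−1/1728 t=4:+1/69120 = 7/11520
3j²(4 5 5; 0 0 0) = Δ·Π!·Σ² = 2/143  (sign -1)
sum: t=4:+1/27648 = 1/27648
3j²(4 5 5; -4 3 1) = Δ·Π!·Σ² = 10/429  (sign +1)
combine: 4πI² = 1089·2/143·10/429 = 60/169
take √, sign -1: I = -0.16808437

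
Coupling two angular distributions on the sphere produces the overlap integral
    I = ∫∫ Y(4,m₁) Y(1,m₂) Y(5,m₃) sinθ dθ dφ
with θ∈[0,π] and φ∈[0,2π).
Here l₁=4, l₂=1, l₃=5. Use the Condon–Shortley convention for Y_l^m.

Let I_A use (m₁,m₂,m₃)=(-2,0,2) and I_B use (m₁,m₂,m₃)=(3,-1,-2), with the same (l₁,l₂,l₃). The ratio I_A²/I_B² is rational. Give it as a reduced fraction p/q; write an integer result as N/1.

Same 4,1,5: normalisation and zero-m 3j drop out of the ratio.
A: Δ: 0! 8! 2! / 11! → 1/495; sum: t=0:+1/1440 = 1/1440; 3j²(4 1 5; -2 0 2) = Δ·Π!·Σ² = 7/165  (sign -1)
B: Δ: 0! 8! 2! / 11! → 1/495; sum: t=0:+1/10080 = 1/10080; 3j²(4 1 5; 3 -1 -2) = Δ·Π!·Σ² = 1/165  (sign -1)
I_A²/I_B² = (7/165)/(1/165) = 7/1

7/1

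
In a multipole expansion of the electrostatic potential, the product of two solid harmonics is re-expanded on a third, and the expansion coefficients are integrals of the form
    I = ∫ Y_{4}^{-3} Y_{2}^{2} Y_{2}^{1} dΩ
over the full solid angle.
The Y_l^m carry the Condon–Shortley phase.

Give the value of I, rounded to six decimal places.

-0.238414

m-sum 0 ✓  L=8 even ✓  2≤2≤6 ✓
Π(2lᵢ+1) = 9×5×5 = 225
triangle coeff Δ(4,2,2) = 1/630
Σ_t [2,2]: t=2:+1/16 = 1/16
(3j)²=2/35 [(4 2 2; 0 0 0)], sign=+1
Σ_t [4,4]: t=4:+1/144 = 1/144
(3j)²=1/18 [(4 2 2; -3 2 1)], sign=-1
⇒ 4πI² = 5/7
I = (-1)√(5/7/(4π)) = -0.23841361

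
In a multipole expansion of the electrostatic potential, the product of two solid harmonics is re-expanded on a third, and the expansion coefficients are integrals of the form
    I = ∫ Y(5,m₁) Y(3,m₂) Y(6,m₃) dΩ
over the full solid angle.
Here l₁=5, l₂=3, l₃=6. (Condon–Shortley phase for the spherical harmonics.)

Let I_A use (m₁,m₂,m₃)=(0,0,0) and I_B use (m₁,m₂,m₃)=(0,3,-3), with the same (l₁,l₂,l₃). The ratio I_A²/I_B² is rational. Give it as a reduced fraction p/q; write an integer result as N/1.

7/12

Same 5,3,6: normalisation and zero-m 3j drop out of the ratio.
A: Δ: 2! 8! 4! / 15! → 1/675675; sum: t=0:+1/8640 t=1:−1/2304 t=2:+1/8640 = -7/34560; 3j²(5 3 6; 0 0 0) = Δ·Π!·Σ² = 7/429  (sign -1)
B: Δ: 2! 8! 4! / 15! → 1/675675; sum: t=2:+1/34560 = 1/34560; 3j²(5 3 6; 0 3 -3) = Δ·Π!·Σ² = 4/143  (sign -1)
I_A²/I_B² = (7/429)/(4/143) = 7/12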